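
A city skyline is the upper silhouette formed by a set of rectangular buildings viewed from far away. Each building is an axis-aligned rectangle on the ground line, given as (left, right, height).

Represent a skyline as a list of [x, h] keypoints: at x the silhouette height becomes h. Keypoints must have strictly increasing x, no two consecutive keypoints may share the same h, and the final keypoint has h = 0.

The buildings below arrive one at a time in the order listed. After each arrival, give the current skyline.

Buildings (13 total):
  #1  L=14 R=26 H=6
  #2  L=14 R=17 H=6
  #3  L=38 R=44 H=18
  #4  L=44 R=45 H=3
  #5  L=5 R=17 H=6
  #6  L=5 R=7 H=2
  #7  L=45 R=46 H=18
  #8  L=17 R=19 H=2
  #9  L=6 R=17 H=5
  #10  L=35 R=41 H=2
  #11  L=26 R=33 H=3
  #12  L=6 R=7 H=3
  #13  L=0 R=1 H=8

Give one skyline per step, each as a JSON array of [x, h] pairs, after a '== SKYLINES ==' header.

== SKYLINES ==
[[14,6],[26,0]]
[[14,6],[26,0]]
[[14,6],[26,0],[38,18],[44,0]]
[[14,6],[26,0],[38,18],[44,3],[45,0]]
[[5,6],[26,0],[38,18],[44,3],[45,0]]
[[5,6],[26,0],[38,18],[44,3],[45,0]]
[[5,6],[26,0],[38,18],[44,3],[45,18],[46,0]]
[[5,6],[26,0],[38,18],[44,3],[45,18],[46,0]]
[[5,6],[26,0],[38,18],[44,3],[45,18],[46,0]]
[[5,6],[26,0],[35,2],[38,18],[44,3],[45,18],[46,0]]
[[5,6],[26,3],[33,0],[35,2],[38,18],[44,3],[45,18],[46,0]]
[[5,6],[26,3],[33,0],[35,2],[38,18],[44,3],[45,18],[46,0]]
[[0,8],[1,0],[5,6],[26,3],[33,0],[35,2],[38,18],[44,3],[45,18],[46,0]]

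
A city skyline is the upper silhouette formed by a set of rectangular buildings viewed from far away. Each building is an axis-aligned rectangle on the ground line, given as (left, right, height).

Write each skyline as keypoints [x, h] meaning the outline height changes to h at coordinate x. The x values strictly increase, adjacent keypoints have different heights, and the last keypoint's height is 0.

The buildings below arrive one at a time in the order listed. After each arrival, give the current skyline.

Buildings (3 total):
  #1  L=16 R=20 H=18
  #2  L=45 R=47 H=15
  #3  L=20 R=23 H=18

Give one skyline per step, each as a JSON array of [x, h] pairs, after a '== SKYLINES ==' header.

== SKYLINES ==
[[16,18],[20,0]]
[[16,18],[20,0],[45,15],[47,0]]
[[16,18],[23,0],[45,15],[47,0]]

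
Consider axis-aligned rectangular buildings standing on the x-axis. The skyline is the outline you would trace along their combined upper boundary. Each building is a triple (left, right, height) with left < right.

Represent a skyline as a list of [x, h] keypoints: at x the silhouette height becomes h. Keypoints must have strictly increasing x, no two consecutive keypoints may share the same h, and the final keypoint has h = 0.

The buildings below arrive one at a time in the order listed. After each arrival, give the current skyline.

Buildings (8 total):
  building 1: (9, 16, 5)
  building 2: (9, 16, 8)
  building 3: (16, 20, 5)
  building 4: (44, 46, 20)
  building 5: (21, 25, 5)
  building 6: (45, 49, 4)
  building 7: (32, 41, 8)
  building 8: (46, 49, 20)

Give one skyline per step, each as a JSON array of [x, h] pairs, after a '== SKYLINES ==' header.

== SKYLINES ==
[[9,5],[16,0]]
[[9,8],[16,0]]
[[9,8],[16,5],[20,0]]
[[9,8],[16,5],[20,0],[44,20],[46,0]]
[[9,8],[16,5],[20,0],[21,5],[25,0],[44,20],[46,0]]
[[9,8],[16,5],[20,0],[21,5],[25,0],[44,20],[46,4],[49,0]]
[[9,8],[16,5],[20,0],[21,5],[25,0],[32,8],[41,0],[44,20],[46,4],[49,0]]
[[9,8],[16,5],[20,0],[21,5],[25,0],[32,8],[41,0],[44,20],[49,0]]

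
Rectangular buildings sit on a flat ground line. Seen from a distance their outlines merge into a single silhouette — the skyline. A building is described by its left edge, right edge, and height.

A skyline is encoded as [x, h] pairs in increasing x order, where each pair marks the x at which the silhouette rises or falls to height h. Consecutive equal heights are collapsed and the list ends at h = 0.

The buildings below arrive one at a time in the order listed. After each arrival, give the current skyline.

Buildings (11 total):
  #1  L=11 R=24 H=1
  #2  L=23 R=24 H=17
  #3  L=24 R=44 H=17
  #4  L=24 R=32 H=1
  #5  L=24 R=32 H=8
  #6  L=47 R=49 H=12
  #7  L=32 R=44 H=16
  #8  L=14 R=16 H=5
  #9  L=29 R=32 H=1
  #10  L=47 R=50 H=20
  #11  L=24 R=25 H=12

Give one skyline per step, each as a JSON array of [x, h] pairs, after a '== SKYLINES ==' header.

== SKYLINES ==
[[11,1],[24,0]]
[[11,1],[23,17],[24,0]]
[[11,1],[23,17],[44,0]]
[[11,1],[23,17],[44,0]]
[[11,1],[23,17],[44,0]]
[[11,1],[23,17],[44,0],[47,12],[49,0]]
[[11,1],[23,17],[44,0],[47,12],[49,0]]
[[11,1],[14,5],[16,1],[23,17],[44,0],[47,12],[49,0]]
[[11,1],[14,5],[16,1],[23,17],[44,0],[47,12],[49,0]]
[[11,1],[14,5],[16,1],[23,17],[44,0],[47,20],[50,0]]
[[11,1],[14,5],[16,1],[23,17],[44,0],[47,20],[50,0]]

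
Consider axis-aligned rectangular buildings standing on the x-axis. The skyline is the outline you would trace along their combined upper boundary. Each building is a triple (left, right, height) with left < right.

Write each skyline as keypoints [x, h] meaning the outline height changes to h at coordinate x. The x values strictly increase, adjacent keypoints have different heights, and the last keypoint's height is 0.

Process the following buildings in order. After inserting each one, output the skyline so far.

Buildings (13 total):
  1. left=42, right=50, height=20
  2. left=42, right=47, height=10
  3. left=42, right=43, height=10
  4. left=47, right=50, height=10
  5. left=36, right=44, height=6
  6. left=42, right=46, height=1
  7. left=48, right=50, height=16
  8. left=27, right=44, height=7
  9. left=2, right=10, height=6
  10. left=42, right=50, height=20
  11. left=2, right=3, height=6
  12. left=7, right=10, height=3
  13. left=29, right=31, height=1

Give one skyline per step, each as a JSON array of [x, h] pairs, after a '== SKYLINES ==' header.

== SKYLINES ==
[[42,20],[50,0]]
[[42,20],[50,0]]
[[42,20],[50,0]]
[[42,20],[50,0]]
[[36,6],[42,20],[50,0]]
[[36,6],[42,20],[50,0]]
[[36,6],[42,20],[50,0]]
[[27,7],[42,20],[50,0]]
[[2,6],[10,0],[27,7],[42,20],[50,0]]
[[2,6],[10,0],[27,7],[42,20],[50,0]]
[[2,6],[10,0],[27,7],[42,20],[50,0]]
[[2,6],[10,0],[27,7],[42,20],[50,0]]
[[2,6],[10,0],[27,7],[42,20],[50,0]]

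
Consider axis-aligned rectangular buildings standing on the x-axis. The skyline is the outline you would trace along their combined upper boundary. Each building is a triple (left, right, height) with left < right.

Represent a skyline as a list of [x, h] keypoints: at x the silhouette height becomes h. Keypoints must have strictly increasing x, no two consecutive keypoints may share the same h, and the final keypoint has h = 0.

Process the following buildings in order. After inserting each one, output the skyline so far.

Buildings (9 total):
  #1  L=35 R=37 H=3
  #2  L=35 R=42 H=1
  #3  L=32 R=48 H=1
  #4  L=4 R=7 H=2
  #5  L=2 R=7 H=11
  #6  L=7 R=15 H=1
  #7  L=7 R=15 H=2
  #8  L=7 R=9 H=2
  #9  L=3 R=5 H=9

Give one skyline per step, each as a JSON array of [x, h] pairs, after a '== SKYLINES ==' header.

== SKYLINES ==
[[35,3],[37,0]]
[[35,3],[37,1],[42,0]]
[[32,1],[35,3],[37,1],[48,0]]
[[4,2],[7,0],[32,1],[35,3],[37,1],[48,0]]
[[2,11],[7,0],[32,1],[35,3],[37,1],[48,0]]
[[2,11],[7,1],[15,0],[32,1],[35,3],[37,1],[48,0]]
[[2,11],[7,2],[15,0],[32,1],[35,3],[37,1],[48,0]]
[[2,11],[7,2],[15,0],[32,1],[35,3],[37,1],[48,0]]
[[2,11],[7,2],[15,0],[32,1],[35,3],[37,1],[48,0]]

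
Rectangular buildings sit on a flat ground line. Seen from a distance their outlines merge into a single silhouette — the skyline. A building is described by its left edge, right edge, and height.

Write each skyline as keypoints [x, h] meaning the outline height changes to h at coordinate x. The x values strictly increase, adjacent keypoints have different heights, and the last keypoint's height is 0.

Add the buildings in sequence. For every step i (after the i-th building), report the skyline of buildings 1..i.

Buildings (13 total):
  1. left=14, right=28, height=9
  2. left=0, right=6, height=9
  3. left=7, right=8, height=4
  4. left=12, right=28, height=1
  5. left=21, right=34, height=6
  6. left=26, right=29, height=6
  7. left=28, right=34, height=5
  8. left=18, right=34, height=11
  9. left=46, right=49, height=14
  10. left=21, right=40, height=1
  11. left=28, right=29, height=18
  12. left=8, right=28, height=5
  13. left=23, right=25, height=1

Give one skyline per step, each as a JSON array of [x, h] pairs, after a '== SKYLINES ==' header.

== SKYLINES ==
[[14,9],[28,0]]
[[0,9],[6,0],[14,9],[28,0]]
[[0,9],[6,0],[7,4],[8,0],[14,9],[28,0]]
[[0,9],[6,0],[7,4],[8,0],[12,1],[14,9],[28,0]]
[[0,9],[6,0],[7,4],[8,0],[12,1],[14,9],[28,6],[34,0]]
[[0,9],[6,0],[7,4],[8,0],[12,1],[14,9],[28,6],[34,0]]
[[0,9],[6,0],[7,4],[8,0],[12,1],[14,9],[28,6],[34,0]]
[[0,9],[6,0],[7,4],[8,0],[12,1],[14,9],[18,11],[34,0]]
[[0,9],[6,0],[7,4],[8,0],[12,1],[14,9],[18,11],[34,0],[46,14],[49,0]]
[[0,9],[6,0],[7,4],[8,0],[12,1],[14,9],[18,11],[34,1],[40,0],[46,14],[49,0]]
[[0,9],[6,0],[7,4],[8,0],[12,1],[14,9],[18,11],[28,18],[29,11],[34,1],[40,0],[46,14],[49,0]]
[[0,9],[6,0],[7,4],[8,5],[14,9],[18,11],[28,18],[29,11],[34,1],[40,0],[46,14],[49,0]]
[[0,9],[6,0],[7,4],[8,5],[14,9],[18,11],[28,18],[29,11],[34,1],[40,0],[46,14],[49,0]]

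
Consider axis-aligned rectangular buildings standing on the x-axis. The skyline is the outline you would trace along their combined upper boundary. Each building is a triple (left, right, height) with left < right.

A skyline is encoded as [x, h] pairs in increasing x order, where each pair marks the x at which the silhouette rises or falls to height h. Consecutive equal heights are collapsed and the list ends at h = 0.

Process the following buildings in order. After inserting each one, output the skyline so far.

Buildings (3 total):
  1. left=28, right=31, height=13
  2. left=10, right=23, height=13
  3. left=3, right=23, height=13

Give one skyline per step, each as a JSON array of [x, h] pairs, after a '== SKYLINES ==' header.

== SKYLINES ==
[[28,13],[31,0]]
[[10,13],[23,0],[28,13],[31,0]]
[[3,13],[23,0],[28,13],[31,0]]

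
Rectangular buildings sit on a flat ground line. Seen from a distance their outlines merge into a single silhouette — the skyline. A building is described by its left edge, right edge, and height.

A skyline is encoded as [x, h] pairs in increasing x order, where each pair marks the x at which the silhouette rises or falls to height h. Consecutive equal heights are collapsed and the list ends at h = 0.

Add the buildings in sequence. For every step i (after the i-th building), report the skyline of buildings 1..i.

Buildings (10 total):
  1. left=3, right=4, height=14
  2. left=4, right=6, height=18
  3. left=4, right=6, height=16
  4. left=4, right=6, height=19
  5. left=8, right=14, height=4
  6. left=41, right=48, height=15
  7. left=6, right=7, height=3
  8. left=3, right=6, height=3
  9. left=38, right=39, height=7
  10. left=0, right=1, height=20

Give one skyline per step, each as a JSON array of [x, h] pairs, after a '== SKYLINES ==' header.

== SKYLINES ==
[[3,14],[4,0]]
[[3,14],[4,18],[6,0]]
[[3,14],[4,18],[6,0]]
[[3,14],[4,19],[6,0]]
[[3,14],[4,19],[6,0],[8,4],[14,0]]
[[3,14],[4,19],[6,0],[8,4],[14,0],[41,15],[48,0]]
[[3,14],[4,19],[6,3],[7,0],[8,4],[14,0],[41,15],[48,0]]
[[3,14],[4,19],[6,3],[7,0],[8,4],[14,0],[41,15],[48,0]]
[[3,14],[4,19],[6,3],[7,0],[8,4],[14,0],[38,7],[39,0],[41,15],[48,0]]
[[0,20],[1,0],[3,14],[4,19],[6,3],[7,0],[8,4],[14,0],[38,7],[39,0],[41,15],[48,0]]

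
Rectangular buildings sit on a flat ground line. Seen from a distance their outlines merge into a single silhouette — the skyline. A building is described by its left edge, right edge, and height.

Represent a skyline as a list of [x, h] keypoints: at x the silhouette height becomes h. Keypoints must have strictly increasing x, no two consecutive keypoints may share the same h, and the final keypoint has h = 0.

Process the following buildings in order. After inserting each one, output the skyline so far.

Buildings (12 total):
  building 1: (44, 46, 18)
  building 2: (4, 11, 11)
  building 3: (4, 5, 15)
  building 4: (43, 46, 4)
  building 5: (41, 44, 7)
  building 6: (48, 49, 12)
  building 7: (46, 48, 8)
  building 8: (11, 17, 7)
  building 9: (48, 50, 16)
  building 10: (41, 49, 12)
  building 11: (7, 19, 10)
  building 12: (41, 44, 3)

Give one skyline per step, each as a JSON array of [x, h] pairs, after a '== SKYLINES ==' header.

== SKYLINES ==
[[44,18],[46,0]]
[[4,11],[11,0],[44,18],[46,0]]
[[4,15],[5,11],[11,0],[44,18],[46,0]]
[[4,15],[5,11],[11,0],[43,4],[44,18],[46,0]]
[[4,15],[5,11],[11,0],[41,7],[44,18],[46,0]]
[[4,15],[5,11],[11,0],[41,7],[44,18],[46,0],[48,12],[49,0]]
[[4,15],[5,11],[11,0],[41,7],[44,18],[46,8],[48,12],[49,0]]
[[4,15],[5,11],[11,7],[17,0],[41,7],[44,18],[46,8],[48,12],[49,0]]
[[4,15],[5,11],[11,7],[17,0],[41,7],[44,18],[46,8],[48,16],[50,0]]
[[4,15],[5,11],[11,7],[17,0],[41,12],[44,18],[46,12],[48,16],[50,0]]
[[4,15],[5,11],[11,10],[19,0],[41,12],[44,18],[46,12],[48,16],[50,0]]
[[4,15],[5,11],[11,10],[19,0],[41,12],[44,18],[46,12],[48,16],[50,0]]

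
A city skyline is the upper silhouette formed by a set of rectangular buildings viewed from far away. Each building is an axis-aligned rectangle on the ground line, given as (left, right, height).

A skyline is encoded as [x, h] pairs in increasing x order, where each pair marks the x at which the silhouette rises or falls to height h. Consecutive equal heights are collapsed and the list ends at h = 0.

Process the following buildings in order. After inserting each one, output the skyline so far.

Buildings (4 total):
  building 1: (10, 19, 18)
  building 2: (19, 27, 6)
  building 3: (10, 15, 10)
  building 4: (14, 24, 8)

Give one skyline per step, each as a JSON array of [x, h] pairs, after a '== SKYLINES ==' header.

== SKYLINES ==
[[10,18],[19,0]]
[[10,18],[19,6],[27,0]]
[[10,18],[19,6],[27,0]]
[[10,18],[19,8],[24,6],[27,0]]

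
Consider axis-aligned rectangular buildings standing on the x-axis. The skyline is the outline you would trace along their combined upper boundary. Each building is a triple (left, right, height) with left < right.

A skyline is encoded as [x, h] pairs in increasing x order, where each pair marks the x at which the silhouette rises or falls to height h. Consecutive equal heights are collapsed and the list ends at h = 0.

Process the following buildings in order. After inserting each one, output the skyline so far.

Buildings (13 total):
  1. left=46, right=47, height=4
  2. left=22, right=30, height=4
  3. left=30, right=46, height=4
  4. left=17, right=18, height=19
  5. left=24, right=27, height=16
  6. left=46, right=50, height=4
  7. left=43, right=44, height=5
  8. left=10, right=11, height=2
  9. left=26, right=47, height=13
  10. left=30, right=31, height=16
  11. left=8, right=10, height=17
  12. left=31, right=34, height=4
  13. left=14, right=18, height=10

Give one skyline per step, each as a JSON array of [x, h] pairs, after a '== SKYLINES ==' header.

== SKYLINES ==
[[46,4],[47,0]]
[[22,4],[30,0],[46,4],[47,0]]
[[22,4],[47,0]]
[[17,19],[18,0],[22,4],[47,0]]
[[17,19],[18,0],[22,4],[24,16],[27,4],[47,0]]
[[17,19],[18,0],[22,4],[24,16],[27,4],[50,0]]
[[17,19],[18,0],[22,4],[24,16],[27,4],[43,5],[44,4],[50,0]]
[[10,2],[11,0],[17,19],[18,0],[22,4],[24,16],[27,4],[43,5],[44,4],[50,0]]
[[10,2],[11,0],[17,19],[18,0],[22,4],[24,16],[27,13],[47,4],[50,0]]
[[10,2],[11,0],[17,19],[18,0],[22,4],[24,16],[27,13],[30,16],[31,13],[47,4],[50,0]]
[[8,17],[10,2],[11,0],[17,19],[18,0],[22,4],[24,16],[27,13],[30,16],[31,13],[47,4],[50,0]]
[[8,17],[10,2],[11,0],[17,19],[18,0],[22,4],[24,16],[27,13],[30,16],[31,13],[47,4],[50,0]]
[[8,17],[10,2],[11,0],[14,10],[17,19],[18,0],[22,4],[24,16],[27,13],[30,16],[31,13],[47,4],[50,0]]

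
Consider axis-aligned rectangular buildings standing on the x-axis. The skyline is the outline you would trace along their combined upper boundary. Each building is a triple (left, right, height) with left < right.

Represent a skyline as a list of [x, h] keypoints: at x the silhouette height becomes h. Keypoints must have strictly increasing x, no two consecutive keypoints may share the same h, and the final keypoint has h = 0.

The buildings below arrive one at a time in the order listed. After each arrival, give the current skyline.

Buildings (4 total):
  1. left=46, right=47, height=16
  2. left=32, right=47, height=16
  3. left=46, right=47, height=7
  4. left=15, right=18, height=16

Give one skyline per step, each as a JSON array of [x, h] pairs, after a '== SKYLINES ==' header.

== SKYLINES ==
[[46,16],[47,0]]
[[32,16],[47,0]]
[[32,16],[47,0]]
[[15,16],[18,0],[32,16],[47,0]]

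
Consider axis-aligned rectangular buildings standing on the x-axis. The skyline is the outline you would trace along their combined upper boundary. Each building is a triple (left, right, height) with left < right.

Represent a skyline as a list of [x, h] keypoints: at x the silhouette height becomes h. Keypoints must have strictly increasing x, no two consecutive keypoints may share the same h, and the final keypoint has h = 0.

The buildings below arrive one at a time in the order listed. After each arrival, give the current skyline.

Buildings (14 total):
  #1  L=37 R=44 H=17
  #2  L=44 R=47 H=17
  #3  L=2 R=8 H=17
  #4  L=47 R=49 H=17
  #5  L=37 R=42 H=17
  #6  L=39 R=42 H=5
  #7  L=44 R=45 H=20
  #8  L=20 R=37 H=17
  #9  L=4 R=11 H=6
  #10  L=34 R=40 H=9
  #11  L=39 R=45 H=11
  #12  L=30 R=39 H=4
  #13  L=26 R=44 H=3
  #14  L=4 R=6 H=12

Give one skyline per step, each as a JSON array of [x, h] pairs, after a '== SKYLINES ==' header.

== SKYLINES ==
[[37,17],[44,0]]
[[37,17],[47,0]]
[[2,17],[8,0],[37,17],[47,0]]
[[2,17],[8,0],[37,17],[49,0]]
[[2,17],[8,0],[37,17],[49,0]]
[[2,17],[8,0],[37,17],[49,0]]
[[2,17],[8,0],[37,17],[44,20],[45,17],[49,0]]
[[2,17],[8,0],[20,17],[44,20],[45,17],[49,0]]
[[2,17],[8,6],[11,0],[20,17],[44,20],[45,17],[49,0]]
[[2,17],[8,6],[11,0],[20,17],[44,20],[45,17],[49,0]]
[[2,17],[8,6],[11,0],[20,17],[44,20],[45,17],[49,0]]
[[2,17],[8,6],[11,0],[20,17],[44,20],[45,17],[49,0]]
[[2,17],[8,6],[11,0],[20,17],[44,20],[45,17],[49,0]]
[[2,17],[8,6],[11,0],[20,17],[44,20],[45,17],[49,0]]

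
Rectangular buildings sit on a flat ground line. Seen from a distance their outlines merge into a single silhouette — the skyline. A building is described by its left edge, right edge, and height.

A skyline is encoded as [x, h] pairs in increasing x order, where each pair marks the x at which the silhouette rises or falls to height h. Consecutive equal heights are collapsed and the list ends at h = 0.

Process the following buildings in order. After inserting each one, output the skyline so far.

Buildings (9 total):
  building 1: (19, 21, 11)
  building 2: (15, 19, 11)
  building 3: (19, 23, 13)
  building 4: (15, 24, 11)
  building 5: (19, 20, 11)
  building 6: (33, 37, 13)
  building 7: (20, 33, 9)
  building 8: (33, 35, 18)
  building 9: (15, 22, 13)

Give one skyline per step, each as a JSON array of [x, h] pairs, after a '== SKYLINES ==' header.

== SKYLINES ==
[[19,11],[21,0]]
[[15,11],[21,0]]
[[15,11],[19,13],[23,0]]
[[15,11],[19,13],[23,11],[24,0]]
[[15,11],[19,13],[23,11],[24,0]]
[[15,11],[19,13],[23,11],[24,0],[33,13],[37,0]]
[[15,11],[19,13],[23,11],[24,9],[33,13],[37,0]]
[[15,11],[19,13],[23,11],[24,9],[33,18],[35,13],[37,0]]
[[15,13],[23,11],[24,9],[33,18],[35,13],[37,0]]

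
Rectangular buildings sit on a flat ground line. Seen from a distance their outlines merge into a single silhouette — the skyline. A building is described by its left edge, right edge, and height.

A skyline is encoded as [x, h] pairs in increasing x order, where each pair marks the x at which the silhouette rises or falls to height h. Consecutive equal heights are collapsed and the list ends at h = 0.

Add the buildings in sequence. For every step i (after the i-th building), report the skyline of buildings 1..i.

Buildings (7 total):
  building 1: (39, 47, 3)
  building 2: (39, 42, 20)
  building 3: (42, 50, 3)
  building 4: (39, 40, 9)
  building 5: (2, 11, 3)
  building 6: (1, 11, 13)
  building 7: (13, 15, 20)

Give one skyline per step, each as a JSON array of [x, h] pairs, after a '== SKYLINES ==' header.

== SKYLINES ==
[[39,3],[47,0]]
[[39,20],[42,3],[47,0]]
[[39,20],[42,3],[50,0]]
[[39,20],[42,3],[50,0]]
[[2,3],[11,0],[39,20],[42,3],[50,0]]
[[1,13],[11,0],[39,20],[42,3],[50,0]]
[[1,13],[11,0],[13,20],[15,0],[39,20],[42,3],[50,0]]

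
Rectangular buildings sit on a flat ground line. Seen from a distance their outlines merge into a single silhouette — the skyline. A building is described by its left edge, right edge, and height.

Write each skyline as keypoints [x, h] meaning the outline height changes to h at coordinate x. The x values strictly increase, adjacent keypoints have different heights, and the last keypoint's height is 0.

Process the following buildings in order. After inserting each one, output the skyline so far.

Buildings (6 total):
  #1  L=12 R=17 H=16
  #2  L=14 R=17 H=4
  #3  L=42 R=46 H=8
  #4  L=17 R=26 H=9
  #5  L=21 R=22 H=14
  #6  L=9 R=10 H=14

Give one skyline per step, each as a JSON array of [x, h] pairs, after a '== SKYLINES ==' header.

== SKYLINES ==
[[12,16],[17,0]]
[[12,16],[17,0]]
[[12,16],[17,0],[42,8],[46,0]]
[[12,16],[17,9],[26,0],[42,8],[46,0]]
[[12,16],[17,9],[21,14],[22,9],[26,0],[42,8],[46,0]]
[[9,14],[10,0],[12,16],[17,9],[21,14],[22,9],[26,0],[42,8],[46,0]]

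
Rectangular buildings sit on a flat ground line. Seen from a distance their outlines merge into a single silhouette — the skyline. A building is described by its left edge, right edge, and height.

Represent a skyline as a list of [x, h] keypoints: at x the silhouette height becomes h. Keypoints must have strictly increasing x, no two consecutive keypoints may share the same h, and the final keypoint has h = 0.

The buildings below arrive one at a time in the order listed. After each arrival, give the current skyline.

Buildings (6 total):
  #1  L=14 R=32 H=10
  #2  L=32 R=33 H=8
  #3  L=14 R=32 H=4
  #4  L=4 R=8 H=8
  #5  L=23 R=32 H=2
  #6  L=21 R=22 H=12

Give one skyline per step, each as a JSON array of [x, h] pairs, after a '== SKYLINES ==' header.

== SKYLINES ==
[[14,10],[32,0]]
[[14,10],[32,8],[33,0]]
[[14,10],[32,8],[33,0]]
[[4,8],[8,0],[14,10],[32,8],[33,0]]
[[4,8],[8,0],[14,10],[32,8],[33,0]]
[[4,8],[8,0],[14,10],[21,12],[22,10],[32,8],[33,0]]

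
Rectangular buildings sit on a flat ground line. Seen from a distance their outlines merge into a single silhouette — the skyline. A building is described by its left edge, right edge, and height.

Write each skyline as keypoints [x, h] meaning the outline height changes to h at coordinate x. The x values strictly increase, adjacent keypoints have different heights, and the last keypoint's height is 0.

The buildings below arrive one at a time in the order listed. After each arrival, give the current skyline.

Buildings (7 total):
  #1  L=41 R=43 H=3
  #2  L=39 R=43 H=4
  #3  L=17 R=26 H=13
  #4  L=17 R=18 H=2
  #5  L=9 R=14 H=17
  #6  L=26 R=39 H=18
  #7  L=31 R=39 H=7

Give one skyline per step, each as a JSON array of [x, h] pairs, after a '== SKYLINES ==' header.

== SKYLINES ==
[[41,3],[43,0]]
[[39,4],[43,0]]
[[17,13],[26,0],[39,4],[43,0]]
[[17,13],[26,0],[39,4],[43,0]]
[[9,17],[14,0],[17,13],[26,0],[39,4],[43,0]]
[[9,17],[14,0],[17,13],[26,18],[39,4],[43,0]]
[[9,17],[14,0],[17,13],[26,18],[39,4],[43,0]]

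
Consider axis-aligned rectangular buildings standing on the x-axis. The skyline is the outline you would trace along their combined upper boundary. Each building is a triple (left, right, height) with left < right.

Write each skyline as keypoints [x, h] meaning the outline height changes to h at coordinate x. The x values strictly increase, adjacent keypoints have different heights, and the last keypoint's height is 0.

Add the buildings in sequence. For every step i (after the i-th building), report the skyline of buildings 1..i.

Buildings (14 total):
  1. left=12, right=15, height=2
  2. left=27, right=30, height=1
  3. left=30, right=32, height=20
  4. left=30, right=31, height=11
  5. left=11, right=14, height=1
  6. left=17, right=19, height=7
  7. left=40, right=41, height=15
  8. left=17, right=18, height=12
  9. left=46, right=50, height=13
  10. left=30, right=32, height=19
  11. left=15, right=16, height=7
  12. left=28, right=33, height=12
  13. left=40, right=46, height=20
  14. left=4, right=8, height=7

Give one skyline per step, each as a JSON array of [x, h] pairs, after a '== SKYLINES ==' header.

== SKYLINES ==
[[12,2],[15,0]]
[[12,2],[15,0],[27,1],[30,0]]
[[12,2],[15,0],[27,1],[30,20],[32,0]]
[[12,2],[15,0],[27,1],[30,20],[32,0]]
[[11,1],[12,2],[15,0],[27,1],[30,20],[32,0]]
[[11,1],[12,2],[15,0],[17,7],[19,0],[27,1],[30,20],[32,0]]
[[11,1],[12,2],[15,0],[17,7],[19,0],[27,1],[30,20],[32,0],[40,15],[41,0]]
[[11,1],[12,2],[15,0],[17,12],[18,7],[19,0],[27,1],[30,20],[32,0],[40,15],[41,0]]
[[11,1],[12,2],[15,0],[17,12],[18,7],[19,0],[27,1],[30,20],[32,0],[40,15],[41,0],[46,13],[50,0]]
[[11,1],[12,2],[15,0],[17,12],[18,7],[19,0],[27,1],[30,20],[32,0],[40,15],[41,0],[46,13],[50,0]]
[[11,1],[12,2],[15,7],[16,0],[17,12],[18,7],[19,0],[27,1],[30,20],[32,0],[40,15],[41,0],[46,13],[50,0]]
[[11,1],[12,2],[15,7],[16,0],[17,12],[18,7],[19,0],[27,1],[28,12],[30,20],[32,12],[33,0],[40,15],[41,0],[46,13],[50,0]]
[[11,1],[12,2],[15,7],[16,0],[17,12],[18,7],[19,0],[27,1],[28,12],[30,20],[32,12],[33,0],[40,20],[46,13],[50,0]]
[[4,7],[8,0],[11,1],[12,2],[15,7],[16,0],[17,12],[18,7],[19,0],[27,1],[28,12],[30,20],[32,12],[33,0],[40,20],[46,13],[50,0]]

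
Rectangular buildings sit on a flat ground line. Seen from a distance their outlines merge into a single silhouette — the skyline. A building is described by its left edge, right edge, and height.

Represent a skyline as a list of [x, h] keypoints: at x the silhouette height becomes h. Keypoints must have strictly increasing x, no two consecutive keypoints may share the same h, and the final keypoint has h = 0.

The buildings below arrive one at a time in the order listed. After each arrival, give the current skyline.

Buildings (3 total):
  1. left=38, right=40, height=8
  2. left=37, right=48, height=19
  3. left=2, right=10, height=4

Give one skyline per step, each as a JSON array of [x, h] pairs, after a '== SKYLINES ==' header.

== SKYLINES ==
[[38,8],[40,0]]
[[37,19],[48,0]]
[[2,4],[10,0],[37,19],[48,0]]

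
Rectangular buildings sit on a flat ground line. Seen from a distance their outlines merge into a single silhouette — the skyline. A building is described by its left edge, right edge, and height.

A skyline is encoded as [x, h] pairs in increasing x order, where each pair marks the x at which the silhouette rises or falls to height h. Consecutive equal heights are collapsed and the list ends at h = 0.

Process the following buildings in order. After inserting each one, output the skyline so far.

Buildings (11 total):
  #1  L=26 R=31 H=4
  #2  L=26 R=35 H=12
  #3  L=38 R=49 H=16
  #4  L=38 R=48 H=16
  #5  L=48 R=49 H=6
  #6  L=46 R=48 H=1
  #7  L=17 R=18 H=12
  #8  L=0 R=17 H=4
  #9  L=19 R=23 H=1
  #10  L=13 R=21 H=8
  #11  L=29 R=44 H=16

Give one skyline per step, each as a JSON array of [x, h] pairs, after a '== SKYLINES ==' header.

== SKYLINES ==
[[26,4],[31,0]]
[[26,12],[35,0]]
[[26,12],[35,0],[38,16],[49,0]]
[[26,12],[35,0],[38,16],[49,0]]
[[26,12],[35,0],[38,16],[49,0]]
[[26,12],[35,0],[38,16],[49,0]]
[[17,12],[18,0],[26,12],[35,0],[38,16],[49,0]]
[[0,4],[17,12],[18,0],[26,12],[35,0],[38,16],[49,0]]
[[0,4],[17,12],[18,0],[19,1],[23,0],[26,12],[35,0],[38,16],[49,0]]
[[0,4],[13,8],[17,12],[18,8],[21,1],[23,0],[26,12],[35,0],[38,16],[49,0]]
[[0,4],[13,8],[17,12],[18,8],[21,1],[23,0],[26,12],[29,16],[49,0]]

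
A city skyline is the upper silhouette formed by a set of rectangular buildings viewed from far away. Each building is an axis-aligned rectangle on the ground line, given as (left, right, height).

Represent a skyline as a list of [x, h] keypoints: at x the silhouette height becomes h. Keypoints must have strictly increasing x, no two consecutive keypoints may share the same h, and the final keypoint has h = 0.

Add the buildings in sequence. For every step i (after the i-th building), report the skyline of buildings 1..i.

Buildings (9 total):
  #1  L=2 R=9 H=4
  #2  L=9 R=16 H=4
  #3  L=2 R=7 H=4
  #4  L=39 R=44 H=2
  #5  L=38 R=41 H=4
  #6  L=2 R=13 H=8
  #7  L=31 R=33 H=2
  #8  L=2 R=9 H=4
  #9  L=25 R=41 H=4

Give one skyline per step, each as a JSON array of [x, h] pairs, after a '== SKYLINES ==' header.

== SKYLINES ==
[[2,4],[9,0]]
[[2,4],[16,0]]
[[2,4],[16,0]]
[[2,4],[16,0],[39,2],[44,0]]
[[2,4],[16,0],[38,4],[41,2],[44,0]]
[[2,8],[13,4],[16,0],[38,4],[41,2],[44,0]]
[[2,8],[13,4],[16,0],[31,2],[33,0],[38,4],[41,2],[44,0]]
[[2,8],[13,4],[16,0],[31,2],[33,0],[38,4],[41,2],[44,0]]
[[2,8],[13,4],[16,0],[25,4],[41,2],[44,0]]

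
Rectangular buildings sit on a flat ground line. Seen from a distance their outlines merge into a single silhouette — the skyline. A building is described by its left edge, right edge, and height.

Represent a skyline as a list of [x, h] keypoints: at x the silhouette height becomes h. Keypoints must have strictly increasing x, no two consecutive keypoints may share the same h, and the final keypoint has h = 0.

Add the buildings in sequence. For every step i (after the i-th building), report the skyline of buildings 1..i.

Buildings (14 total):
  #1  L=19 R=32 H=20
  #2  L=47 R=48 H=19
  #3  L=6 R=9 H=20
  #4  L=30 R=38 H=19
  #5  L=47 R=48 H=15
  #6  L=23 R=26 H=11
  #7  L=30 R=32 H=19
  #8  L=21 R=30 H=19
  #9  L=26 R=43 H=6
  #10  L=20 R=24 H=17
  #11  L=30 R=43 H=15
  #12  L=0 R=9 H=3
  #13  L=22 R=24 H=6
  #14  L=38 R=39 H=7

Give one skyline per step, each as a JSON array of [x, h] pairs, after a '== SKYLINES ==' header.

== SKYLINES ==
[[19,20],[32,0]]
[[19,20],[32,0],[47,19],[48,0]]
[[6,20],[9,0],[19,20],[32,0],[47,19],[48,0]]
[[6,20],[9,0],[19,20],[32,19],[38,0],[47,19],[48,0]]
[[6,20],[9,0],[19,20],[32,19],[38,0],[47,19],[48,0]]
[[6,20],[9,0],[19,20],[32,19],[38,0],[47,19],[48,0]]
[[6,20],[9,0],[19,20],[32,19],[38,0],[47,19],[48,0]]
[[6,20],[9,0],[19,20],[32,19],[38,0],[47,19],[48,0]]
[[6,20],[9,0],[19,20],[32,19],[38,6],[43,0],[47,19],[48,0]]
[[6,20],[9,0],[19,20],[32,19],[38,6],[43,0],[47,19],[48,0]]
[[6,20],[9,0],[19,20],[32,19],[38,15],[43,0],[47,19],[48,0]]
[[0,3],[6,20],[9,0],[19,20],[32,19],[38,15],[43,0],[47,19],[48,0]]
[[0,3],[6,20],[9,0],[19,20],[32,19],[38,15],[43,0],[47,19],[48,0]]
[[0,3],[6,20],[9,0],[19,20],[32,19],[38,15],[43,0],[47,19],[48,0]]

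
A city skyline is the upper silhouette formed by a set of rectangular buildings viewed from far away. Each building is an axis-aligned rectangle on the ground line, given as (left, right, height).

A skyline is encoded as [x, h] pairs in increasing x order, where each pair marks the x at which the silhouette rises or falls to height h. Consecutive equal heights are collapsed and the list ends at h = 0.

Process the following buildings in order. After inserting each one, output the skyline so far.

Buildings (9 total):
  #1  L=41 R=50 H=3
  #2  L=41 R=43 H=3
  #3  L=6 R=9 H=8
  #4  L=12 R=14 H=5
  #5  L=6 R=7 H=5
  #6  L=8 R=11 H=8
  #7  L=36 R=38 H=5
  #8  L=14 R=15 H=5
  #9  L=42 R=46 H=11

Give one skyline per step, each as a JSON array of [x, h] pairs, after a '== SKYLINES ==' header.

== SKYLINES ==
[[41,3],[50,0]]
[[41,3],[50,0]]
[[6,8],[9,0],[41,3],[50,0]]
[[6,8],[9,0],[12,5],[14,0],[41,3],[50,0]]
[[6,8],[9,0],[12,5],[14,0],[41,3],[50,0]]
[[6,8],[11,0],[12,5],[14,0],[41,3],[50,0]]
[[6,8],[11,0],[12,5],[14,0],[36,5],[38,0],[41,3],[50,0]]
[[6,8],[11,0],[12,5],[15,0],[36,5],[38,0],[41,3],[50,0]]
[[6,8],[11,0],[12,5],[15,0],[36,5],[38,0],[41,3],[42,11],[46,3],[50,0]]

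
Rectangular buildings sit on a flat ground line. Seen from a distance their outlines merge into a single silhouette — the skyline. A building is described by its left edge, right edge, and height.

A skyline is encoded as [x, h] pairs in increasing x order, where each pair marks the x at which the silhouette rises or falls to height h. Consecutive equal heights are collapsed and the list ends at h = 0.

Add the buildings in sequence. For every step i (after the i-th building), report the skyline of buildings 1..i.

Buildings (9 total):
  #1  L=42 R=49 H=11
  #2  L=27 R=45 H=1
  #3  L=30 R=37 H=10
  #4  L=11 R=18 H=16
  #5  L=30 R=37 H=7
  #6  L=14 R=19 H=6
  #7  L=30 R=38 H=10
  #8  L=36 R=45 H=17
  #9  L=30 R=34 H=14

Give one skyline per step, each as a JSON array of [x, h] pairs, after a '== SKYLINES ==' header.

== SKYLINES ==
[[42,11],[49,0]]
[[27,1],[42,11],[49,0]]
[[27,1],[30,10],[37,1],[42,11],[49,0]]
[[11,16],[18,0],[27,1],[30,10],[37,1],[42,11],[49,0]]
[[11,16],[18,0],[27,1],[30,10],[37,1],[42,11],[49,0]]
[[11,16],[18,6],[19,0],[27,1],[30,10],[37,1],[42,11],[49,0]]
[[11,16],[18,6],[19,0],[27,1],[30,10],[38,1],[42,11],[49,0]]
[[11,16],[18,6],[19,0],[27,1],[30,10],[36,17],[45,11],[49,0]]
[[11,16],[18,6],[19,0],[27,1],[30,14],[34,10],[36,17],[45,11],[49,0]]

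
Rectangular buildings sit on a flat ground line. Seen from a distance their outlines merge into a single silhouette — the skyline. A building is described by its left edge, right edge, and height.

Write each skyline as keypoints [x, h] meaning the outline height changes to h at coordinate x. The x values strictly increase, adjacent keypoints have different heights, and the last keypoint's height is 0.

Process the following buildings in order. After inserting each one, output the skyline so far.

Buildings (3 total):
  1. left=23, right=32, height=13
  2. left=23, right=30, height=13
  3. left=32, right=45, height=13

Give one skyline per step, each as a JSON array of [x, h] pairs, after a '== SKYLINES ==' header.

== SKYLINES ==
[[23,13],[32,0]]
[[23,13],[32,0]]
[[23,13],[45,0]]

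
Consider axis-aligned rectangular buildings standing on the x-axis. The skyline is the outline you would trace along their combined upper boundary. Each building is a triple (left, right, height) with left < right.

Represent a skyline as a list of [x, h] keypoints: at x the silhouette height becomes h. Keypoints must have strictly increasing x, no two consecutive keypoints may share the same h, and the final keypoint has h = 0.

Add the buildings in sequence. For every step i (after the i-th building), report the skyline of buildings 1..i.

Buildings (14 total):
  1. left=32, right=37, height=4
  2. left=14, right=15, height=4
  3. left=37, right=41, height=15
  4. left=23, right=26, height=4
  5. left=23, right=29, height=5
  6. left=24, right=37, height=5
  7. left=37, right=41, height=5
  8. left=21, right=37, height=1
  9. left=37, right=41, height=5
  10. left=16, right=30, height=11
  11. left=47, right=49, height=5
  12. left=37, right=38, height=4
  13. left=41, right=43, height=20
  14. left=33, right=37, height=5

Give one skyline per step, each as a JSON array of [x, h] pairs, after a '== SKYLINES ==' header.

== SKYLINES ==
[[32,4],[37,0]]
[[14,4],[15,0],[32,4],[37,0]]
[[14,4],[15,0],[32,4],[37,15],[41,0]]
[[14,4],[15,0],[23,4],[26,0],[32,4],[37,15],[41,0]]
[[14,4],[15,0],[23,5],[29,0],[32,4],[37,15],[41,0]]
[[14,4],[15,0],[23,5],[37,15],[41,0]]
[[14,4],[15,0],[23,5],[37,15],[41,0]]
[[14,4],[15,0],[21,1],[23,5],[37,15],[41,0]]
[[14,4],[15,0],[21,1],[23,5],[37,15],[41,0]]
[[14,4],[15,0],[16,11],[30,5],[37,15],[41,0]]
[[14,4],[15,0],[16,11],[30,5],[37,15],[41,0],[47,5],[49,0]]
[[14,4],[15,0],[16,11],[30,5],[37,15],[41,0],[47,5],[49,0]]
[[14,4],[15,0],[16,11],[30,5],[37,15],[41,20],[43,0],[47,5],[49,0]]
[[14,4],[15,0],[16,11],[30,5],[37,15],[41,20],[43,0],[47,5],[49,0]]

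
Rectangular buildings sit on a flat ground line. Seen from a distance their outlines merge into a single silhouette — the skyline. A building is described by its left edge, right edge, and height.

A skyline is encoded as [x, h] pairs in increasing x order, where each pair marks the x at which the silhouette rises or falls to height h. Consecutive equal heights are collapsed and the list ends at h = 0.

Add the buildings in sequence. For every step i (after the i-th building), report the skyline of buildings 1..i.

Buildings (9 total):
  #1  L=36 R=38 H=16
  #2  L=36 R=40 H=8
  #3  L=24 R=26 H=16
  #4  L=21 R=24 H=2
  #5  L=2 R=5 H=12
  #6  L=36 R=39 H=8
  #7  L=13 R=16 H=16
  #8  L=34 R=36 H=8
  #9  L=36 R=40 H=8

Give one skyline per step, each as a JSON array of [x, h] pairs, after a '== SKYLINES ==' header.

== SKYLINES ==
[[36,16],[38,0]]
[[36,16],[38,8],[40,0]]
[[24,16],[26,0],[36,16],[38,8],[40,0]]
[[21,2],[24,16],[26,0],[36,16],[38,8],[40,0]]
[[2,12],[5,0],[21,2],[24,16],[26,0],[36,16],[38,8],[40,0]]
[[2,12],[5,0],[21,2],[24,16],[26,0],[36,16],[38,8],[40,0]]
[[2,12],[5,0],[13,16],[16,0],[21,2],[24,16],[26,0],[36,16],[38,8],[40,0]]
[[2,12],[5,0],[13,16],[16,0],[21,2],[24,16],[26,0],[34,8],[36,16],[38,8],[40,0]]
[[2,12],[5,0],[13,16],[16,0],[21,2],[24,16],[26,0],[34,8],[36,16],[38,8],[40,0]]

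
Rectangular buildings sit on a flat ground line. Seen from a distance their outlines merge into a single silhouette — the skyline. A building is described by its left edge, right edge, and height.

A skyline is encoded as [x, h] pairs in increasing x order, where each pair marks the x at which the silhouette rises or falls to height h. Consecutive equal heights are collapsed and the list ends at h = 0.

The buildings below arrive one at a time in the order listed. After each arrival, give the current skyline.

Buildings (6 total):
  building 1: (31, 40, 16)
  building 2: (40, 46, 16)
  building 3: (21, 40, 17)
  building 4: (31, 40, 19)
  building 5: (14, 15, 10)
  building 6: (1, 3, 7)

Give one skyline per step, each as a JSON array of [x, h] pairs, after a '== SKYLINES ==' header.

== SKYLINES ==
[[31,16],[40,0]]
[[31,16],[46,0]]
[[21,17],[40,16],[46,0]]
[[21,17],[31,19],[40,16],[46,0]]
[[14,10],[15,0],[21,17],[31,19],[40,16],[46,0]]
[[1,7],[3,0],[14,10],[15,0],[21,17],[31,19],[40,16],[46,0]]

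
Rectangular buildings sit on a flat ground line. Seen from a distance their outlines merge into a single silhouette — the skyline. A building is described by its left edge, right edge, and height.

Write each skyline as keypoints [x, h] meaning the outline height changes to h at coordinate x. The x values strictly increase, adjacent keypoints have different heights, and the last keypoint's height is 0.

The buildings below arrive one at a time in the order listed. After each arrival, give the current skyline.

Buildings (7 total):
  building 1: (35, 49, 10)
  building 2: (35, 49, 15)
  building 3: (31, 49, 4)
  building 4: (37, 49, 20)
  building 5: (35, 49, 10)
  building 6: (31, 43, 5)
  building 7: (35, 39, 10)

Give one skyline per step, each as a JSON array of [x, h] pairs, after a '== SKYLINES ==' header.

== SKYLINES ==
[[35,10],[49,0]]
[[35,15],[49,0]]
[[31,4],[35,15],[49,0]]
[[31,4],[35,15],[37,20],[49,0]]
[[31,4],[35,15],[37,20],[49,0]]
[[31,5],[35,15],[37,20],[49,0]]
[[31,5],[35,15],[37,20],[49,0]]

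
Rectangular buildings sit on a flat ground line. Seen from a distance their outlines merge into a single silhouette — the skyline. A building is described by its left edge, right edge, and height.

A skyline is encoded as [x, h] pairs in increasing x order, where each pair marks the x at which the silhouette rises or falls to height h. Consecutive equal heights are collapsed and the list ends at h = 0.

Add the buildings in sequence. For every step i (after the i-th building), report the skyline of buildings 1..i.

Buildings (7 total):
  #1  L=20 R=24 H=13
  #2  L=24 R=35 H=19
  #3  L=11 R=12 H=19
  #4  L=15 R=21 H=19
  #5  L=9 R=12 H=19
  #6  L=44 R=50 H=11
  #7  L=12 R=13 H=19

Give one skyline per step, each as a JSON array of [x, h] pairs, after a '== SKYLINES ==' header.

== SKYLINES ==
[[20,13],[24,0]]
[[20,13],[24,19],[35,0]]
[[11,19],[12,0],[20,13],[24,19],[35,0]]
[[11,19],[12,0],[15,19],[21,13],[24,19],[35,0]]
[[9,19],[12,0],[15,19],[21,13],[24,19],[35,0]]
[[9,19],[12,0],[15,19],[21,13],[24,19],[35,0],[44,11],[50,0]]
[[9,19],[13,0],[15,19],[21,13],[24,19],[35,0],[44,11],[50,0]]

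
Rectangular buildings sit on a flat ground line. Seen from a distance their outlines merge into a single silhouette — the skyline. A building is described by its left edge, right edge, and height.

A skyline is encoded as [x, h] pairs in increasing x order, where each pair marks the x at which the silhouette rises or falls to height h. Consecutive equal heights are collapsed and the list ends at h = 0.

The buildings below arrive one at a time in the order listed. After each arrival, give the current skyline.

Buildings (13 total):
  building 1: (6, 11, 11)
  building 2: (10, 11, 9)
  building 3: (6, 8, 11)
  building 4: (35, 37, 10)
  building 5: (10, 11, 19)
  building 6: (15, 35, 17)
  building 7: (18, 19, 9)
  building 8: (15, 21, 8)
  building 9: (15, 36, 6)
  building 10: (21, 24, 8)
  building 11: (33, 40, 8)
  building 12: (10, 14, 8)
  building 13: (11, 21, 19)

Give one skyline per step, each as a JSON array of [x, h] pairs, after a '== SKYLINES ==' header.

== SKYLINES ==
[[6,11],[11,0]]
[[6,11],[11,0]]
[[6,11],[11,0]]
[[6,11],[11,0],[35,10],[37,0]]
[[6,11],[10,19],[11,0],[35,10],[37,0]]
[[6,11],[10,19],[11,0],[15,17],[35,10],[37,0]]
[[6,11],[10,19],[11,0],[15,17],[35,10],[37,0]]
[[6,11],[10,19],[11,0],[15,17],[35,10],[37,0]]
[[6,11],[10,19],[11,0],[15,17],[35,10],[37,0]]
[[6,11],[10,19],[11,0],[15,17],[35,10],[37,0]]
[[6,11],[10,19],[11,0],[15,17],[35,10],[37,8],[40,0]]
[[6,11],[10,19],[11,8],[14,0],[15,17],[35,10],[37,8],[40,0]]
[[6,11],[10,19],[21,17],[35,10],[37,8],[40,0]]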